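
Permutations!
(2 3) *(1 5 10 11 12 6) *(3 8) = (1 5 10 11 12 6)(2 8 3) = [0, 5, 8, 2, 4, 10, 1, 7, 3, 9, 11, 12, 6]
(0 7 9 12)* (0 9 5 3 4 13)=[7, 1, 2, 4, 13, 3, 6, 5, 8, 12, 10, 11, 9, 0]=(0 7 5 3 4 13)(9 12)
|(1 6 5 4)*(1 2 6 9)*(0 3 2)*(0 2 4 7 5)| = 10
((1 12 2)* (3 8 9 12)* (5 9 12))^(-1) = [0, 2, 12, 1, 4, 9, 6, 7, 3, 5, 10, 11, 8] = (1 2 12 8 3)(5 9)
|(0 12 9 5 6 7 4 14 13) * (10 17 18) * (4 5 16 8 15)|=|(0 12 9 16 8 15 4 14 13)(5 6 7)(10 17 18)|=9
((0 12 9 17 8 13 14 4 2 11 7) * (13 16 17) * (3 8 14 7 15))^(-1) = (0 7 13 9 12)(2 4 14 17 16 8 3 15 11) = [7, 1, 4, 15, 14, 5, 6, 13, 3, 12, 10, 2, 0, 9, 17, 11, 8, 16]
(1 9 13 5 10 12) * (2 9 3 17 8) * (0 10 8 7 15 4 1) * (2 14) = (0 10 12)(1 3 17 7 15 4)(2 9 13 5 8 14) = [10, 3, 9, 17, 1, 8, 6, 15, 14, 13, 12, 11, 0, 5, 2, 4, 16, 7]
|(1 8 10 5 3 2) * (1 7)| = |(1 8 10 5 3 2 7)| = 7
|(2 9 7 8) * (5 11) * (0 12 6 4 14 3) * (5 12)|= 8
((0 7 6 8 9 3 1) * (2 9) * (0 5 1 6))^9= [7, 5, 8, 9, 4, 1, 3, 0, 6, 2]= (0 7)(1 5)(2 8 6 3 9)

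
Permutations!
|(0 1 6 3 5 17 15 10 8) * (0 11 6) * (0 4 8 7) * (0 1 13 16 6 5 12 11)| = 15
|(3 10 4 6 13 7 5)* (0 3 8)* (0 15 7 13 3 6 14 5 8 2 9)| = 9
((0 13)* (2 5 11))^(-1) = (0 13)(2 11 5) = [13, 1, 11, 3, 4, 2, 6, 7, 8, 9, 10, 5, 12, 0]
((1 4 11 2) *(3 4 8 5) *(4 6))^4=[0, 6, 3, 2, 8, 11, 1, 7, 4, 9, 10, 5]=(1 6)(2 3)(4 8)(5 11)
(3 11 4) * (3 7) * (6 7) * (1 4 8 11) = [0, 4, 2, 1, 6, 5, 7, 3, 11, 9, 10, 8] = (1 4 6 7 3)(8 11)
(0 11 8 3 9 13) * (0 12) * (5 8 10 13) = (0 11 10 13 12)(3 9 5 8) = [11, 1, 2, 9, 4, 8, 6, 7, 3, 5, 13, 10, 0, 12]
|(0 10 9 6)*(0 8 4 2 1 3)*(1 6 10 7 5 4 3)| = |(0 7 5 4 2 6 8 3)(9 10)| = 8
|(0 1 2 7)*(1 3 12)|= 6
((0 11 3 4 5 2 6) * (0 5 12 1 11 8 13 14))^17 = (0 8 13 14)(1 3 12 11 4)(2 5 6) = [8, 3, 5, 12, 1, 6, 2, 7, 13, 9, 10, 4, 11, 14, 0]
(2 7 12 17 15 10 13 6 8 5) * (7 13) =[0, 1, 13, 3, 4, 2, 8, 12, 5, 9, 7, 11, 17, 6, 14, 10, 16, 15] =(2 13 6 8 5)(7 12 17 15 10)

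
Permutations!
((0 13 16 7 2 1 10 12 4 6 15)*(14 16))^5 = [2, 15, 6, 3, 14, 5, 16, 4, 8, 9, 0, 11, 13, 1, 10, 7, 12] = (0 2 6 16 12 13 1 15 7 4 14 10)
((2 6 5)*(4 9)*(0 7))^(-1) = [7, 1, 5, 3, 9, 6, 2, 0, 8, 4] = (0 7)(2 5 6)(4 9)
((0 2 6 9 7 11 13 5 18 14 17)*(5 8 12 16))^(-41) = (0 2 6 9 7 11 13 8 12 16 5 18 14 17) = [2, 1, 6, 3, 4, 18, 9, 11, 12, 7, 10, 13, 16, 8, 17, 15, 5, 0, 14]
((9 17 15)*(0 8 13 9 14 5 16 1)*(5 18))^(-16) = (0 14 8 18 13 5 9 16 17 1 15) = [14, 15, 2, 3, 4, 9, 6, 7, 18, 16, 10, 11, 12, 5, 8, 0, 17, 1, 13]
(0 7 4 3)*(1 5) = (0 7 4 3)(1 5) = [7, 5, 2, 0, 3, 1, 6, 4]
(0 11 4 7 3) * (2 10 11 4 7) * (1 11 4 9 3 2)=(0 9 3)(1 11 7 2 10 4)=[9, 11, 10, 0, 1, 5, 6, 2, 8, 3, 4, 7]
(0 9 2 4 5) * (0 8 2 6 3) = (0 9 6 3)(2 4 5 8) = [9, 1, 4, 0, 5, 8, 3, 7, 2, 6]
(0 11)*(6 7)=[11, 1, 2, 3, 4, 5, 7, 6, 8, 9, 10, 0]=(0 11)(6 7)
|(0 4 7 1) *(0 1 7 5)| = |(7)(0 4 5)| = 3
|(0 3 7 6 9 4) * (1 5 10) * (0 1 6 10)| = |(0 3 7 10 6 9 4 1 5)| = 9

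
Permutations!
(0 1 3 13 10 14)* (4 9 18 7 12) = (0 1 3 13 10 14)(4 9 18 7 12) = [1, 3, 2, 13, 9, 5, 6, 12, 8, 18, 14, 11, 4, 10, 0, 15, 16, 17, 7]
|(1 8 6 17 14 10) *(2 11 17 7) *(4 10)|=|(1 8 6 7 2 11 17 14 4 10)|=10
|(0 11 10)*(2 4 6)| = |(0 11 10)(2 4 6)| = 3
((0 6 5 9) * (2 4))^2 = (0 5)(6 9) = [5, 1, 2, 3, 4, 0, 9, 7, 8, 6]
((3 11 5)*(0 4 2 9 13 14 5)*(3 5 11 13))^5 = [13, 1, 11, 4, 14, 5, 6, 7, 8, 0, 10, 3, 12, 2, 9] = (0 13 2 11 3 4 14 9)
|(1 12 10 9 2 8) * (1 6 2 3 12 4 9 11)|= 21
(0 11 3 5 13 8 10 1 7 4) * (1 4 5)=(0 11 3 1 7 5 13 8 10 4)=[11, 7, 2, 1, 0, 13, 6, 5, 10, 9, 4, 3, 12, 8]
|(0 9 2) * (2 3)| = |(0 9 3 2)| = 4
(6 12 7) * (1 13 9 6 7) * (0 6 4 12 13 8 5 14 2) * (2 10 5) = (0 6 13 9 4 12 1 8 2)(5 14 10) = [6, 8, 0, 3, 12, 14, 13, 7, 2, 4, 5, 11, 1, 9, 10]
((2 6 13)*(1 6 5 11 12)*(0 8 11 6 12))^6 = (2 6)(5 13) = [0, 1, 6, 3, 4, 13, 2, 7, 8, 9, 10, 11, 12, 5]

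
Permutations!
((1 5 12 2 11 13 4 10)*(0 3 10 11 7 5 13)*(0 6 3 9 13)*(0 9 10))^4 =(0 13 3 9 6 1 11 10 4) =[13, 11, 2, 9, 0, 5, 1, 7, 8, 6, 4, 10, 12, 3]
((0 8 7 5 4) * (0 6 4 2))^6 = (0 8 7 5 2) = [8, 1, 0, 3, 4, 2, 6, 5, 7]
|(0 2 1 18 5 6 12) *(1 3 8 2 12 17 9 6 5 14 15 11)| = 30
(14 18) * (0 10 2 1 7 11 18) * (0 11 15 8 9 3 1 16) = (0 10 2 16)(1 7 15 8 9 3)(11 18 14) = [10, 7, 16, 1, 4, 5, 6, 15, 9, 3, 2, 18, 12, 13, 11, 8, 0, 17, 14]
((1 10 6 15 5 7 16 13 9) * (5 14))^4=[0, 14, 2, 3, 4, 9, 7, 1, 8, 15, 5, 11, 12, 6, 13, 16, 10]=(1 14 13 6 7)(5 9 15 16 10)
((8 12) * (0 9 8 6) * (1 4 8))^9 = [1, 8, 2, 3, 12, 5, 9, 7, 6, 4, 10, 11, 0] = (0 1 8 6 9 4 12)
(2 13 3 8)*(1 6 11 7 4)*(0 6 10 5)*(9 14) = (0 6 11 7 4 1 10 5)(2 13 3 8)(9 14) = [6, 10, 13, 8, 1, 0, 11, 4, 2, 14, 5, 7, 12, 3, 9]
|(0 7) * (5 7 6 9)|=|(0 6 9 5 7)|=5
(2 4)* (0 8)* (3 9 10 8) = (0 3 9 10 8)(2 4) = [3, 1, 4, 9, 2, 5, 6, 7, 0, 10, 8]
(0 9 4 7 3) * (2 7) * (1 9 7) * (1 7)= (0 1 9 4 2 7 3)= [1, 9, 7, 0, 2, 5, 6, 3, 8, 4]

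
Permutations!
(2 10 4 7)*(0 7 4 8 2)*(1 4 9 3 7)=(0 1 4 9 3 7)(2 10 8)=[1, 4, 10, 7, 9, 5, 6, 0, 2, 3, 8]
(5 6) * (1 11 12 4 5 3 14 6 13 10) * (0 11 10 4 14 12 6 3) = (0 11 6)(1 10)(3 12 14)(4 5 13) = [11, 10, 2, 12, 5, 13, 0, 7, 8, 9, 1, 6, 14, 4, 3]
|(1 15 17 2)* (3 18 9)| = 12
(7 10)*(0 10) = (0 10 7) = [10, 1, 2, 3, 4, 5, 6, 0, 8, 9, 7]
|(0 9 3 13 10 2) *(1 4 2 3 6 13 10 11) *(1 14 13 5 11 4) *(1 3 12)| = |(0 9 6 5 11 14 13 4 2)(1 3 10 12)| = 36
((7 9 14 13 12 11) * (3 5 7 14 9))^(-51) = (11 14 13 12) = [0, 1, 2, 3, 4, 5, 6, 7, 8, 9, 10, 14, 11, 12, 13]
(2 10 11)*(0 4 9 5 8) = (0 4 9 5 8)(2 10 11) = [4, 1, 10, 3, 9, 8, 6, 7, 0, 5, 11, 2]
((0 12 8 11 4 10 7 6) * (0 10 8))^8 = (12)(4 11 8)(6 7 10) = [0, 1, 2, 3, 11, 5, 7, 10, 4, 9, 6, 8, 12]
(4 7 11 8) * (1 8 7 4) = (1 8)(7 11) = [0, 8, 2, 3, 4, 5, 6, 11, 1, 9, 10, 7]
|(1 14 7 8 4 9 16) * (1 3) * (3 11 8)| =20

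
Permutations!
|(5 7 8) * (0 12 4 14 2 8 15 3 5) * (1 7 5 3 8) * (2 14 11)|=|(0 12 4 11 2 1 7 15 8)|=9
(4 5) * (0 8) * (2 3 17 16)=(0 8)(2 3 17 16)(4 5)=[8, 1, 3, 17, 5, 4, 6, 7, 0, 9, 10, 11, 12, 13, 14, 15, 2, 16]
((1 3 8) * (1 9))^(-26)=(1 8)(3 9)=[0, 8, 2, 9, 4, 5, 6, 7, 1, 3]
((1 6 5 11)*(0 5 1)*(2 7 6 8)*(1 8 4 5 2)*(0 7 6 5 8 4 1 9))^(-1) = (0 9 8 4 6 2)(5 7 11) = [9, 1, 0, 3, 6, 7, 2, 11, 4, 8, 10, 5]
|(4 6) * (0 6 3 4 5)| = |(0 6 5)(3 4)| = 6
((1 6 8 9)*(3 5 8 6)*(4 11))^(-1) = [0, 9, 2, 1, 11, 3, 6, 7, 5, 8, 10, 4] = (1 9 8 5 3)(4 11)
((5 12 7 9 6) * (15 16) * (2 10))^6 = [0, 1, 2, 3, 4, 12, 5, 9, 8, 6, 10, 11, 7, 13, 14, 15, 16] = (16)(5 12 7 9 6)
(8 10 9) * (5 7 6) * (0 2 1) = (0 2 1)(5 7 6)(8 10 9) = [2, 0, 1, 3, 4, 7, 5, 6, 10, 8, 9]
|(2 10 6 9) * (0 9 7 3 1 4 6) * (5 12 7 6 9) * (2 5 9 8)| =11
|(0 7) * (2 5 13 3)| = 4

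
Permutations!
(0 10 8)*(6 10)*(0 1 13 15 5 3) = (0 6 10 8 1 13 15 5 3) = [6, 13, 2, 0, 4, 3, 10, 7, 1, 9, 8, 11, 12, 15, 14, 5]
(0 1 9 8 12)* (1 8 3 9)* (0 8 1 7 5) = [1, 7, 2, 9, 4, 0, 6, 5, 12, 3, 10, 11, 8] = (0 1 7 5)(3 9)(8 12)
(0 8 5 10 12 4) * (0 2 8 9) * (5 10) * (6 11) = [9, 1, 8, 3, 2, 5, 11, 7, 10, 0, 12, 6, 4] = (0 9)(2 8 10 12 4)(6 11)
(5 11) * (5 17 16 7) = (5 11 17 16 7) = [0, 1, 2, 3, 4, 11, 6, 5, 8, 9, 10, 17, 12, 13, 14, 15, 7, 16]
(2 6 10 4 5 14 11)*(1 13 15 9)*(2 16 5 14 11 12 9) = (1 13 15 2 6 10 4 14 12 9)(5 11 16) = [0, 13, 6, 3, 14, 11, 10, 7, 8, 1, 4, 16, 9, 15, 12, 2, 5]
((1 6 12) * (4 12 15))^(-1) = (1 12 4 15 6) = [0, 12, 2, 3, 15, 5, 1, 7, 8, 9, 10, 11, 4, 13, 14, 6]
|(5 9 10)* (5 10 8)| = 3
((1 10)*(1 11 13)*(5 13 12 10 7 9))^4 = [0, 13, 2, 3, 4, 9, 6, 1, 8, 7, 11, 12, 10, 5] = (1 13 5 9 7)(10 11 12)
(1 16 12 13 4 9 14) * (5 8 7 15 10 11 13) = (1 16 12 5 8 7 15 10 11 13 4 9 14) = [0, 16, 2, 3, 9, 8, 6, 15, 7, 14, 11, 13, 5, 4, 1, 10, 12]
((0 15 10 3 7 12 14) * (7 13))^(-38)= [10, 1, 2, 7, 4, 5, 6, 14, 8, 9, 13, 11, 0, 12, 15, 3]= (0 10 13 12)(3 7 14 15)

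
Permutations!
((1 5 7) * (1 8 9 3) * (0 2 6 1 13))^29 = [13, 6, 0, 9, 4, 1, 2, 5, 7, 8, 10, 11, 12, 3] = (0 13 3 9 8 7 5 1 6 2)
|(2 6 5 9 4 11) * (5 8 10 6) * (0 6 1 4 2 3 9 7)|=|(0 6 8 10 1 4 11 3 9 2 5 7)|=12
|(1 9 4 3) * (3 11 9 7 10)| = |(1 7 10 3)(4 11 9)| = 12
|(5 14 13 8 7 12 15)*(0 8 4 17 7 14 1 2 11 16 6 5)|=18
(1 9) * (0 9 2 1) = [9, 2, 1, 3, 4, 5, 6, 7, 8, 0] = (0 9)(1 2)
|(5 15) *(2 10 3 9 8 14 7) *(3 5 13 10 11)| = 28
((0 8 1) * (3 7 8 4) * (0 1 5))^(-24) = (8) = [0, 1, 2, 3, 4, 5, 6, 7, 8]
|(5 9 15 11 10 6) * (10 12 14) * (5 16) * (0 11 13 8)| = 12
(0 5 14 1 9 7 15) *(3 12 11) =[5, 9, 2, 12, 4, 14, 6, 15, 8, 7, 10, 3, 11, 13, 1, 0] =(0 5 14 1 9 7 15)(3 12 11)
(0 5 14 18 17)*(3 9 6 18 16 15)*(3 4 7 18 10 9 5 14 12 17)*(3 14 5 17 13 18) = [5, 1, 2, 17, 7, 12, 10, 3, 8, 6, 9, 11, 13, 18, 16, 4, 15, 0, 14] = (0 5 12 13 18 14 16 15 4 7 3 17)(6 10 9)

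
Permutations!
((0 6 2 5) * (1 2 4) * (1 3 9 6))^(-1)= [5, 0, 1, 4, 6, 2, 9, 7, 8, 3]= (0 5 2 1)(3 4 6 9)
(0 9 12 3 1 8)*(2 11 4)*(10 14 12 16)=(0 9 16 10 14 12 3 1 8)(2 11 4)=[9, 8, 11, 1, 2, 5, 6, 7, 0, 16, 14, 4, 3, 13, 12, 15, 10]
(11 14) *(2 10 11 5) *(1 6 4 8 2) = [0, 6, 10, 3, 8, 1, 4, 7, 2, 9, 11, 14, 12, 13, 5] = (1 6 4 8 2 10 11 14 5)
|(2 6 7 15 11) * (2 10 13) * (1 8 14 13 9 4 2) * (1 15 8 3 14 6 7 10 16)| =|(1 3 14 13 15 11 16)(2 7 8 6 10 9 4)| =7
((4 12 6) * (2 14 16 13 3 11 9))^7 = [0, 1, 2, 3, 12, 5, 4, 7, 8, 9, 10, 11, 6, 13, 14, 15, 16] = (16)(4 12 6)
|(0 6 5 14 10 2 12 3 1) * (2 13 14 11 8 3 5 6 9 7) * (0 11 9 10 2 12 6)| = |(0 10 13 14 2 6)(1 11 8 3)(5 9 7 12)| = 12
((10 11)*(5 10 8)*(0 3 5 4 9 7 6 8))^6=(0 3 5 10 11)(4 9 7 6 8)=[3, 1, 2, 5, 9, 10, 8, 6, 4, 7, 11, 0]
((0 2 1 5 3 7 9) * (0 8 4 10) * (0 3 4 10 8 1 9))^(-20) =(10) =[0, 1, 2, 3, 4, 5, 6, 7, 8, 9, 10]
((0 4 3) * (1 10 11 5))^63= (1 5 11 10)= [0, 5, 2, 3, 4, 11, 6, 7, 8, 9, 1, 10]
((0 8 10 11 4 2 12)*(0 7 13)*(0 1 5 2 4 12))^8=(0 5 13 12 10)(1 7 11 8 2)=[5, 7, 1, 3, 4, 13, 6, 11, 2, 9, 0, 8, 10, 12]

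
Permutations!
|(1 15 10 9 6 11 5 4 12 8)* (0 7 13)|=|(0 7 13)(1 15 10 9 6 11 5 4 12 8)|=30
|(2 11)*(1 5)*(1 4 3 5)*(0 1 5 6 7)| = |(0 1 5 4 3 6 7)(2 11)| = 14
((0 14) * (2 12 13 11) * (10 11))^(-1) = (0 14)(2 11 10 13 12) = [14, 1, 11, 3, 4, 5, 6, 7, 8, 9, 13, 10, 2, 12, 0]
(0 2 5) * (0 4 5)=[2, 1, 0, 3, 5, 4]=(0 2)(4 5)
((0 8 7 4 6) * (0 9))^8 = (0 7 6)(4 9 8) = [7, 1, 2, 3, 9, 5, 0, 6, 4, 8]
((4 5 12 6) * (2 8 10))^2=[0, 1, 10, 3, 12, 6, 5, 7, 2, 9, 8, 11, 4]=(2 10 8)(4 12)(5 6)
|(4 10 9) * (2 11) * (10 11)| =|(2 10 9 4 11)| =5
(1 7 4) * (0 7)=(0 7 4 1)=[7, 0, 2, 3, 1, 5, 6, 4]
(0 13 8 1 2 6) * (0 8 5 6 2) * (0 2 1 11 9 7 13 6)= (0 6 8 11 9 7 13 5)(1 2)= [6, 2, 1, 3, 4, 0, 8, 13, 11, 7, 10, 9, 12, 5]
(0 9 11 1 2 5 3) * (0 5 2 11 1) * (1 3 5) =(0 9 3 1 11) =[9, 11, 2, 1, 4, 5, 6, 7, 8, 3, 10, 0]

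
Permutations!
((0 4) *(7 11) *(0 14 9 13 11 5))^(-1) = (0 5 7 11 13 9 14 4) = [5, 1, 2, 3, 0, 7, 6, 11, 8, 14, 10, 13, 12, 9, 4]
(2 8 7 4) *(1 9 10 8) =(1 9 10 8 7 4 2) =[0, 9, 1, 3, 2, 5, 6, 4, 7, 10, 8]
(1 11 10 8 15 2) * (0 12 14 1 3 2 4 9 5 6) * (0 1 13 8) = (0 12 14 13 8 15 4 9 5 6 1 11 10)(2 3) = [12, 11, 3, 2, 9, 6, 1, 7, 15, 5, 0, 10, 14, 8, 13, 4]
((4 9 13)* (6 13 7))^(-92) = (4 6 9 13 7) = [0, 1, 2, 3, 6, 5, 9, 4, 8, 13, 10, 11, 12, 7]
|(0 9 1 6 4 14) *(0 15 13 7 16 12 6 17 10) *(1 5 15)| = 14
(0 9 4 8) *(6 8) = [9, 1, 2, 3, 6, 5, 8, 7, 0, 4] = (0 9 4 6 8)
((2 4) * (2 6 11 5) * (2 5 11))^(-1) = (11)(2 6 4) = [0, 1, 6, 3, 2, 5, 4, 7, 8, 9, 10, 11]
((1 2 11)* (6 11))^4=(11)=[0, 1, 2, 3, 4, 5, 6, 7, 8, 9, 10, 11]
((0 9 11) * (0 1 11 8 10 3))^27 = (0 8 3 9 10)(1 11) = [8, 11, 2, 9, 4, 5, 6, 7, 3, 10, 0, 1]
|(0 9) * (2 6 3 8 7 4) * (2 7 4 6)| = 10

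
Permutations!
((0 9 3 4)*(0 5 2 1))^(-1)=(0 1 2 5 4 3 9)=[1, 2, 5, 9, 3, 4, 6, 7, 8, 0]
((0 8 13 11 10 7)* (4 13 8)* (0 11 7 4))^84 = (4 10 11 7 13) = [0, 1, 2, 3, 10, 5, 6, 13, 8, 9, 11, 7, 12, 4]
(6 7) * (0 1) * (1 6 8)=(0 6 7 8 1)=[6, 0, 2, 3, 4, 5, 7, 8, 1]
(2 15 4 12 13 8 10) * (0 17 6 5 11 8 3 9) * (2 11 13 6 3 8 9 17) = (0 2 15 4 12 6 5 13 8 10 11 9)(3 17) = [2, 1, 15, 17, 12, 13, 5, 7, 10, 0, 11, 9, 6, 8, 14, 4, 16, 3]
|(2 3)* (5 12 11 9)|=4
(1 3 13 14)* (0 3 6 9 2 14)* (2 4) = (0 3 13)(1 6 9 4 2 14) = [3, 6, 14, 13, 2, 5, 9, 7, 8, 4, 10, 11, 12, 0, 1]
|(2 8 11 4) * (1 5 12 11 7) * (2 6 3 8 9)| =|(1 5 12 11 4 6 3 8 7)(2 9)| =18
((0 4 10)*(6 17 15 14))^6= (6 15)(14 17)= [0, 1, 2, 3, 4, 5, 15, 7, 8, 9, 10, 11, 12, 13, 17, 6, 16, 14]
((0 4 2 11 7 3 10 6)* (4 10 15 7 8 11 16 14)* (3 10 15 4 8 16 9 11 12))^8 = (0 10 15 6 7)(2 4 3 12 8 14 16 11 9) = [10, 1, 4, 12, 3, 5, 7, 0, 14, 2, 15, 9, 8, 13, 16, 6, 11]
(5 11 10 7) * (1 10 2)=(1 10 7 5 11 2)=[0, 10, 1, 3, 4, 11, 6, 5, 8, 9, 7, 2]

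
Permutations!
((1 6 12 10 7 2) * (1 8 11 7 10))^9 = (12)(2 8 11 7) = [0, 1, 8, 3, 4, 5, 6, 2, 11, 9, 10, 7, 12]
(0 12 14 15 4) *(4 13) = [12, 1, 2, 3, 0, 5, 6, 7, 8, 9, 10, 11, 14, 4, 15, 13] = (0 12 14 15 13 4)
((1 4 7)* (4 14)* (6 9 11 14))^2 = [0, 9, 2, 3, 1, 5, 11, 6, 8, 14, 10, 4, 12, 13, 7] = (1 9 14 7 6 11 4)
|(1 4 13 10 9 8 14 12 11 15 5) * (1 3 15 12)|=|(1 4 13 10 9 8 14)(3 15 5)(11 12)|=42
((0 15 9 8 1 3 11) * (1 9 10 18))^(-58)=(0 3 18 15 11 1 10)=[3, 10, 2, 18, 4, 5, 6, 7, 8, 9, 0, 1, 12, 13, 14, 11, 16, 17, 15]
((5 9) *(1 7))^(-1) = (1 7)(5 9) = [0, 7, 2, 3, 4, 9, 6, 1, 8, 5]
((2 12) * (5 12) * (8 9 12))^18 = (2 9 5 12 8) = [0, 1, 9, 3, 4, 12, 6, 7, 2, 5, 10, 11, 8]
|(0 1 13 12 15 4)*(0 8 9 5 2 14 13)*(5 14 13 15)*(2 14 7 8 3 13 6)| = 42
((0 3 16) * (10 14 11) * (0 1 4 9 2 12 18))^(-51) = (0 1 2)(3 4 12)(9 18 16) = [1, 2, 0, 4, 12, 5, 6, 7, 8, 18, 10, 11, 3, 13, 14, 15, 9, 17, 16]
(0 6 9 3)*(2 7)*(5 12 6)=(0 5 12 6 9 3)(2 7)=[5, 1, 7, 0, 4, 12, 9, 2, 8, 3, 10, 11, 6]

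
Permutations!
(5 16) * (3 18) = (3 18)(5 16) = [0, 1, 2, 18, 4, 16, 6, 7, 8, 9, 10, 11, 12, 13, 14, 15, 5, 17, 3]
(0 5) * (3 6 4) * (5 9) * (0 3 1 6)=(0 9 5 3)(1 6 4)=[9, 6, 2, 0, 1, 3, 4, 7, 8, 5]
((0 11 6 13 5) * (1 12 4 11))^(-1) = (0 5 13 6 11 4 12 1) = [5, 0, 2, 3, 12, 13, 11, 7, 8, 9, 10, 4, 1, 6]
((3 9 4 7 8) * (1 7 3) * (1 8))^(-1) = (1 7)(3 4 9) = [0, 7, 2, 4, 9, 5, 6, 1, 8, 3]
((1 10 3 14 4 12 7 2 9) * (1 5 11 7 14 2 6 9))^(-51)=(14)(1 10 3 2)(5 9 6 7 11)=[0, 10, 1, 2, 4, 9, 7, 11, 8, 6, 3, 5, 12, 13, 14]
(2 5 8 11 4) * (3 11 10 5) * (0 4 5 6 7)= (0 4 2 3 11 5 8 10 6 7)= [4, 1, 3, 11, 2, 8, 7, 0, 10, 9, 6, 5]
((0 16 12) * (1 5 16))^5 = (16) = [0, 1, 2, 3, 4, 5, 6, 7, 8, 9, 10, 11, 12, 13, 14, 15, 16]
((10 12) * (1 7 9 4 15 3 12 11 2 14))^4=(1 15 11 7 3 2 9 12 14 4 10)=[0, 15, 9, 2, 10, 5, 6, 3, 8, 12, 1, 7, 14, 13, 4, 11]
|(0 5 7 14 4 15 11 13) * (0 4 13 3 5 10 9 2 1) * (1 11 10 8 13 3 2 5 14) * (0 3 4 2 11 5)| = |(0 8 13 2 5 7 1 3 14 4 15 10 9)| = 13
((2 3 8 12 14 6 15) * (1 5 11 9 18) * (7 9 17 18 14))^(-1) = [0, 18, 15, 2, 4, 1, 14, 12, 3, 7, 10, 5, 8, 13, 9, 6, 16, 11, 17] = (1 18 17 11 5)(2 15 6 14 9 7 12 8 3)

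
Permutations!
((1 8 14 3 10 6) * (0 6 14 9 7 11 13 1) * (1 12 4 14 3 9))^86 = (4 9 11 12 14 7 13) = [0, 1, 2, 3, 9, 5, 6, 13, 8, 11, 10, 12, 14, 4, 7]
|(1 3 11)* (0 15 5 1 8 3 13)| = 15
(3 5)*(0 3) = [3, 1, 2, 5, 4, 0] = (0 3 5)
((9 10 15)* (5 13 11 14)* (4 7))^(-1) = (4 7)(5 14 11 13)(9 15 10) = [0, 1, 2, 3, 7, 14, 6, 4, 8, 15, 9, 13, 12, 5, 11, 10]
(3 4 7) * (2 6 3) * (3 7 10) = (2 6 7)(3 4 10) = [0, 1, 6, 4, 10, 5, 7, 2, 8, 9, 3]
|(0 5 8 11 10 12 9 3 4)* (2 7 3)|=|(0 5 8 11 10 12 9 2 7 3 4)|=11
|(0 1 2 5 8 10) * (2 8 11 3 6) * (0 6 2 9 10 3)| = 21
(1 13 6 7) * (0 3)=(0 3)(1 13 6 7)=[3, 13, 2, 0, 4, 5, 7, 1, 8, 9, 10, 11, 12, 6]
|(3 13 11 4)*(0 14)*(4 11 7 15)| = 10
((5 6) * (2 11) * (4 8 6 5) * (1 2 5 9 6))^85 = (1 6 11 8 9 2 4 5) = [0, 6, 4, 3, 5, 1, 11, 7, 9, 2, 10, 8]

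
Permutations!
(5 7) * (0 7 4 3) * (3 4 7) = (0 3)(5 7) = [3, 1, 2, 0, 4, 7, 6, 5]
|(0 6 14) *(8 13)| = |(0 6 14)(8 13)| = 6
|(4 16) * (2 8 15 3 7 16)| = |(2 8 15 3 7 16 4)| = 7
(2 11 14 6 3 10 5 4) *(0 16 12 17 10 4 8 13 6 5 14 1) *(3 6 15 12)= (0 16 3 4 2 11 1)(5 8 13 15 12 17 10 14)= [16, 0, 11, 4, 2, 8, 6, 7, 13, 9, 14, 1, 17, 15, 5, 12, 3, 10]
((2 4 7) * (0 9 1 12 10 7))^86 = [2, 0, 10, 3, 7, 5, 6, 12, 8, 4, 1, 11, 9] = (0 2 10 1)(4 7 12 9)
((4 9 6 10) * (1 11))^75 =(1 11)(4 10 6 9) =[0, 11, 2, 3, 10, 5, 9, 7, 8, 4, 6, 1]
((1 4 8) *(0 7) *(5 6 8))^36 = (1 4 5 6 8) = [0, 4, 2, 3, 5, 6, 8, 7, 1]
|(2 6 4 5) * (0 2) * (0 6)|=6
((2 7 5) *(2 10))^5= [0, 1, 7, 3, 4, 10, 6, 5, 8, 9, 2]= (2 7 5 10)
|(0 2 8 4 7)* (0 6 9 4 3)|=|(0 2 8 3)(4 7 6 9)|=4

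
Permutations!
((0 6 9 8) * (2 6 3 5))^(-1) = (0 8 9 6 2 5 3) = [8, 1, 5, 0, 4, 3, 2, 7, 9, 6]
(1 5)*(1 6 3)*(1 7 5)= (3 7 5 6)= [0, 1, 2, 7, 4, 6, 3, 5]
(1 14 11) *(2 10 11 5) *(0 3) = (0 3)(1 14 5 2 10 11) = [3, 14, 10, 0, 4, 2, 6, 7, 8, 9, 11, 1, 12, 13, 5]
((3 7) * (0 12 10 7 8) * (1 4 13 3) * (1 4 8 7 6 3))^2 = (0 10 3 4 1)(6 7 13 8 12) = [10, 0, 2, 4, 1, 5, 7, 13, 12, 9, 3, 11, 6, 8]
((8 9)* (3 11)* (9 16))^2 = (8 9 16) = [0, 1, 2, 3, 4, 5, 6, 7, 9, 16, 10, 11, 12, 13, 14, 15, 8]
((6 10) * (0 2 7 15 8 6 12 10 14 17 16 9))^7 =(0 17 8 2 16 6 7 9 14 15)(10 12) =[17, 1, 16, 3, 4, 5, 7, 9, 2, 14, 12, 11, 10, 13, 15, 0, 6, 8]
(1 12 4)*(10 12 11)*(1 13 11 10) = (1 10 12 4 13 11) = [0, 10, 2, 3, 13, 5, 6, 7, 8, 9, 12, 1, 4, 11]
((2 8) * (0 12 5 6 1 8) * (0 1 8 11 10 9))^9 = (0 9 10 11 1 2 8 6 5 12) = [9, 2, 8, 3, 4, 12, 5, 7, 6, 10, 11, 1, 0]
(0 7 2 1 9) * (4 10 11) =(0 7 2 1 9)(4 10 11) =[7, 9, 1, 3, 10, 5, 6, 2, 8, 0, 11, 4]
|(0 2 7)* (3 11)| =|(0 2 7)(3 11)| =6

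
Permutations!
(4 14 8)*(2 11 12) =(2 11 12)(4 14 8) =[0, 1, 11, 3, 14, 5, 6, 7, 4, 9, 10, 12, 2, 13, 8]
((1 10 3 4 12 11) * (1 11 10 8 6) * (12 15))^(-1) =[0, 6, 2, 10, 3, 5, 8, 7, 1, 9, 12, 11, 15, 13, 14, 4] =(1 6 8)(3 10 12 15 4)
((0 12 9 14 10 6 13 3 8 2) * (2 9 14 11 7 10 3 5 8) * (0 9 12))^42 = [0, 1, 13, 6, 4, 9, 3, 12, 11, 5, 14, 8, 7, 2, 10] = (2 13)(3 6)(5 9)(7 12)(8 11)(10 14)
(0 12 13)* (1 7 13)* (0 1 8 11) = (0 12 8 11)(1 7 13) = [12, 7, 2, 3, 4, 5, 6, 13, 11, 9, 10, 0, 8, 1]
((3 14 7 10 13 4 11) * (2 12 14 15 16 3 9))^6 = (16)(2 4 7)(9 13 14)(10 12 11) = [0, 1, 4, 3, 7, 5, 6, 2, 8, 13, 12, 10, 11, 14, 9, 15, 16]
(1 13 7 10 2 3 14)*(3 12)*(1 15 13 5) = (1 5)(2 12 3 14 15 13 7 10) = [0, 5, 12, 14, 4, 1, 6, 10, 8, 9, 2, 11, 3, 7, 15, 13]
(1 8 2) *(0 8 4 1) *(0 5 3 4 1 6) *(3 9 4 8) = (0 3 8 2 5 9 4 6) = [3, 1, 5, 8, 6, 9, 0, 7, 2, 4]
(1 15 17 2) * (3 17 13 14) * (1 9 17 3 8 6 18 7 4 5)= (1 15 13 14 8 6 18 7 4 5)(2 9 17)= [0, 15, 9, 3, 5, 1, 18, 4, 6, 17, 10, 11, 12, 14, 8, 13, 16, 2, 7]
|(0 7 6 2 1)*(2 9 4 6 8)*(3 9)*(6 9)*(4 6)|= 20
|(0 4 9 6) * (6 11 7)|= 6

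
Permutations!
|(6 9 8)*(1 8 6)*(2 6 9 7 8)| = |(9)(1 2 6 7 8)| = 5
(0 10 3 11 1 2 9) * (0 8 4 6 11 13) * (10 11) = (0 11 1 2 9 8 4 6 10 3 13) = [11, 2, 9, 13, 6, 5, 10, 7, 4, 8, 3, 1, 12, 0]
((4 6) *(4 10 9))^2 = (4 10)(6 9) = [0, 1, 2, 3, 10, 5, 9, 7, 8, 6, 4]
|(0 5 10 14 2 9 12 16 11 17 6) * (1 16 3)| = 13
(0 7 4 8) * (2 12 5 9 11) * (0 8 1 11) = (0 7 4 1 11 2 12 5 9) = [7, 11, 12, 3, 1, 9, 6, 4, 8, 0, 10, 2, 5]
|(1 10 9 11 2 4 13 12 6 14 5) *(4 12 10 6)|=|(1 6 14 5)(2 12 4 13 10 9 11)|=28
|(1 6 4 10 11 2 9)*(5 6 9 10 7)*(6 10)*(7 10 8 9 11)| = 10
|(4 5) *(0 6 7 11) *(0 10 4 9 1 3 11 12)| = 28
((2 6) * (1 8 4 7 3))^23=(1 7 8 3 4)(2 6)=[0, 7, 6, 4, 1, 5, 2, 8, 3]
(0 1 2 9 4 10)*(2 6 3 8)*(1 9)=[9, 6, 1, 8, 10, 5, 3, 7, 2, 4, 0]=(0 9 4 10)(1 6 3 8 2)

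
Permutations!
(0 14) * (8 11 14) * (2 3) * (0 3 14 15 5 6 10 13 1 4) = [8, 4, 14, 2, 0, 6, 10, 7, 11, 9, 13, 15, 12, 1, 3, 5] = (0 8 11 15 5 6 10 13 1 4)(2 14 3)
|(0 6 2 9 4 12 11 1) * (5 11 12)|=8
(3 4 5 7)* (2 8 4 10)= (2 8 4 5 7 3 10)= [0, 1, 8, 10, 5, 7, 6, 3, 4, 9, 2]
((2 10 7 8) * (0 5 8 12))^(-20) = (0 5 8 2 10 7 12) = [5, 1, 10, 3, 4, 8, 6, 12, 2, 9, 7, 11, 0]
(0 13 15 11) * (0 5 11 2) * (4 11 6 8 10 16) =[13, 1, 0, 3, 11, 6, 8, 7, 10, 9, 16, 5, 12, 15, 14, 2, 4] =(0 13 15 2)(4 11 5 6 8 10 16)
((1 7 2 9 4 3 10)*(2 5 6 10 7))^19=(1 2 9 4 3 7 5 6 10)=[0, 2, 9, 7, 3, 6, 10, 5, 8, 4, 1]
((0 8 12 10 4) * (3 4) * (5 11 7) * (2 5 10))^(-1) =(0 4 3 10 7 11 5 2 12 8) =[4, 1, 12, 10, 3, 2, 6, 11, 0, 9, 7, 5, 8]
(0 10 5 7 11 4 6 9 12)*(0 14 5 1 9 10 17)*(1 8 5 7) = (0 17)(1 9 12 14 7 11 4 6 10 8 5) = [17, 9, 2, 3, 6, 1, 10, 11, 5, 12, 8, 4, 14, 13, 7, 15, 16, 0]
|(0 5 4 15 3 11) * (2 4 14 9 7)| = |(0 5 14 9 7 2 4 15 3 11)| = 10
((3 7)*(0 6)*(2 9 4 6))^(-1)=[6, 1, 0, 7, 9, 5, 4, 3, 8, 2]=(0 6 4 9 2)(3 7)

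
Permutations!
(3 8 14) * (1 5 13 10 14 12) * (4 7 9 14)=(1 5 13 10 4 7 9 14 3 8 12)=[0, 5, 2, 8, 7, 13, 6, 9, 12, 14, 4, 11, 1, 10, 3]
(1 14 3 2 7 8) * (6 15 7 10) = [0, 14, 10, 2, 4, 5, 15, 8, 1, 9, 6, 11, 12, 13, 3, 7] = (1 14 3 2 10 6 15 7 8)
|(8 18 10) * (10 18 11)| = |(18)(8 11 10)| = 3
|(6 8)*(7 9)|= |(6 8)(7 9)|= 2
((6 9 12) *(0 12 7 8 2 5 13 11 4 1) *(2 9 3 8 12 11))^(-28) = [0, 1, 13, 9, 4, 2, 8, 6, 7, 12, 10, 11, 3, 5] = (2 13 5)(3 9 12)(6 8 7)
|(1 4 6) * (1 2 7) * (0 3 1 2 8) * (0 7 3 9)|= |(0 9)(1 4 6 8 7 2 3)|= 14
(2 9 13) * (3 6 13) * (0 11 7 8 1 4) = (0 11 7 8 1 4)(2 9 3 6 13) = [11, 4, 9, 6, 0, 5, 13, 8, 1, 3, 10, 7, 12, 2]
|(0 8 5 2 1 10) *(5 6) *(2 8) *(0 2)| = |(1 10 2)(5 8 6)| = 3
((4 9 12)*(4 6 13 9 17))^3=(4 17)(6 12 9 13)=[0, 1, 2, 3, 17, 5, 12, 7, 8, 13, 10, 11, 9, 6, 14, 15, 16, 4]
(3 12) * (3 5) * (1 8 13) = (1 8 13)(3 12 5) = [0, 8, 2, 12, 4, 3, 6, 7, 13, 9, 10, 11, 5, 1]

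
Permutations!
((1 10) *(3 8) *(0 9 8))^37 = (0 9 8 3)(1 10) = [9, 10, 2, 0, 4, 5, 6, 7, 3, 8, 1]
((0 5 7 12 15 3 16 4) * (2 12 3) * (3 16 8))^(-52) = (0 16 5 4 7)(2 15 12) = [16, 1, 15, 3, 7, 4, 6, 0, 8, 9, 10, 11, 2, 13, 14, 12, 5]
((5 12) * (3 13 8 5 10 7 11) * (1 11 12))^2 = (1 3 8)(5 11 13)(7 10 12) = [0, 3, 2, 8, 4, 11, 6, 10, 1, 9, 12, 13, 7, 5]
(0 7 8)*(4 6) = (0 7 8)(4 6) = [7, 1, 2, 3, 6, 5, 4, 8, 0]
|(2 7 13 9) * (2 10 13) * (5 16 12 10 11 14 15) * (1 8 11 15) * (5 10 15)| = 28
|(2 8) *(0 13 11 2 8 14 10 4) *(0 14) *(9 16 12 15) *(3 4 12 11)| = 12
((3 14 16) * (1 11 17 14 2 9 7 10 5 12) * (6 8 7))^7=(1 9)(2 12)(3 5)(6 11)(7 14)(8 17)(10 16)=[0, 9, 12, 5, 4, 3, 11, 14, 17, 1, 16, 6, 2, 13, 7, 15, 10, 8]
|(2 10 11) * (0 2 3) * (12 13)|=|(0 2 10 11 3)(12 13)|=10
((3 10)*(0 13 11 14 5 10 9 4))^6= (0 3 14)(4 10 11)(5 13 9)= [3, 1, 2, 14, 10, 13, 6, 7, 8, 5, 11, 4, 12, 9, 0]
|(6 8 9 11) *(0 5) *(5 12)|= |(0 12 5)(6 8 9 11)|= 12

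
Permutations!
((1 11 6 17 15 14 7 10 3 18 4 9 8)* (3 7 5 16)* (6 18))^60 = (18)(3 14 6 5 17 16 15) = [0, 1, 2, 14, 4, 17, 5, 7, 8, 9, 10, 11, 12, 13, 6, 3, 15, 16, 18]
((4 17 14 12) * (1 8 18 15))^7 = (1 15 18 8)(4 12 14 17) = [0, 15, 2, 3, 12, 5, 6, 7, 1, 9, 10, 11, 14, 13, 17, 18, 16, 4, 8]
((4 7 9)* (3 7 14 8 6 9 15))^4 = (3 7 15)(4 9 6 8 14) = [0, 1, 2, 7, 9, 5, 8, 15, 14, 6, 10, 11, 12, 13, 4, 3]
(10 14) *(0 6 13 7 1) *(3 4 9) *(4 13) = [6, 0, 2, 13, 9, 5, 4, 1, 8, 3, 14, 11, 12, 7, 10] = (0 6 4 9 3 13 7 1)(10 14)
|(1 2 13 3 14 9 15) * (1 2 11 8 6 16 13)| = 11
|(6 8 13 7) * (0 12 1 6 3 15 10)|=|(0 12 1 6 8 13 7 3 15 10)|=10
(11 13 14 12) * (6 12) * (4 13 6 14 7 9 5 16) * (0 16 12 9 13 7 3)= (0 16 4 7 13 3)(5 12 11 6 9)= [16, 1, 2, 0, 7, 12, 9, 13, 8, 5, 10, 6, 11, 3, 14, 15, 4]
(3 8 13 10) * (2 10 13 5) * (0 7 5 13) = (0 7 5 2 10 3 8 13) = [7, 1, 10, 8, 4, 2, 6, 5, 13, 9, 3, 11, 12, 0]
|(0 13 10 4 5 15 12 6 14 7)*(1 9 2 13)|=|(0 1 9 2 13 10 4 5 15 12 6 14 7)|=13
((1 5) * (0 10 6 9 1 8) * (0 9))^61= [10, 5, 2, 3, 4, 8, 0, 7, 9, 1, 6]= (0 10 6)(1 5 8 9)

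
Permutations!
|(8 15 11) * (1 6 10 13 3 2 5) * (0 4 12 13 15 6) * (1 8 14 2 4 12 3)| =|(0 12 13 1)(2 5 8 6 10 15 11 14)(3 4)| =8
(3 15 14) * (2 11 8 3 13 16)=(2 11 8 3 15 14 13 16)=[0, 1, 11, 15, 4, 5, 6, 7, 3, 9, 10, 8, 12, 16, 13, 14, 2]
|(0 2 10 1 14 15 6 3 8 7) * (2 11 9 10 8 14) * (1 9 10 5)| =36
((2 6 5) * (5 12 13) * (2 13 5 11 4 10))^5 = (2 11 12 10 13 6 4 5) = [0, 1, 11, 3, 5, 2, 4, 7, 8, 9, 13, 12, 10, 6]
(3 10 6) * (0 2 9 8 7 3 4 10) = [2, 1, 9, 0, 10, 5, 4, 3, 7, 8, 6] = (0 2 9 8 7 3)(4 10 6)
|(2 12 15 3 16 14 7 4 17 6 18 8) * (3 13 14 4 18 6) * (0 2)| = 36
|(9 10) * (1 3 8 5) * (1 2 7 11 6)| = 8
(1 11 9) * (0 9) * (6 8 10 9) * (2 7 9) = [6, 11, 7, 3, 4, 5, 8, 9, 10, 1, 2, 0] = (0 6 8 10 2 7 9 1 11)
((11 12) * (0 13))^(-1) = (0 13)(11 12) = [13, 1, 2, 3, 4, 5, 6, 7, 8, 9, 10, 12, 11, 0]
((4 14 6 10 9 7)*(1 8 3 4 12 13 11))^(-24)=(14)=[0, 1, 2, 3, 4, 5, 6, 7, 8, 9, 10, 11, 12, 13, 14]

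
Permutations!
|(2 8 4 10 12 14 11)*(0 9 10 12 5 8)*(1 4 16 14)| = |(0 9 10 5 8 16 14 11 2)(1 4 12)| = 9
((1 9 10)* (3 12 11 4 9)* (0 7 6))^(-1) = (0 6 7)(1 10 9 4 11 12 3) = [6, 10, 2, 1, 11, 5, 7, 0, 8, 4, 9, 12, 3]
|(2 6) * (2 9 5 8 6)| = |(5 8 6 9)| = 4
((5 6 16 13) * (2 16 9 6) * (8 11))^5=(2 16 13 5)(6 9)(8 11)=[0, 1, 16, 3, 4, 2, 9, 7, 11, 6, 10, 8, 12, 5, 14, 15, 13]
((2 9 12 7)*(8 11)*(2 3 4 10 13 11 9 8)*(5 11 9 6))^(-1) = (2 11 5 6 8)(3 7 12 9 13 10 4) = [0, 1, 11, 7, 3, 6, 8, 12, 2, 13, 4, 5, 9, 10]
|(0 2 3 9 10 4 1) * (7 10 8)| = |(0 2 3 9 8 7 10 4 1)| = 9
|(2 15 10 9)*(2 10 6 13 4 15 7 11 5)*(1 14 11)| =12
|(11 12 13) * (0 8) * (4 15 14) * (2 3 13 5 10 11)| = 12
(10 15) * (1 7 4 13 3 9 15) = (1 7 4 13 3 9 15 10) = [0, 7, 2, 9, 13, 5, 6, 4, 8, 15, 1, 11, 12, 3, 14, 10]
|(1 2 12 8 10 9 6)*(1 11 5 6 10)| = 12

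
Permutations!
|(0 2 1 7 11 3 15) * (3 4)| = 8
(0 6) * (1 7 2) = (0 6)(1 7 2) = [6, 7, 1, 3, 4, 5, 0, 2]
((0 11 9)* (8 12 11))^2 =[12, 1, 2, 3, 4, 5, 6, 7, 11, 8, 10, 0, 9] =(0 12 9 8 11)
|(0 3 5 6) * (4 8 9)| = |(0 3 5 6)(4 8 9)| = 12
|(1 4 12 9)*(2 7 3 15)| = |(1 4 12 9)(2 7 3 15)| = 4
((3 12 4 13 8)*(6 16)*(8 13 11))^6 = (16)(3 12 4 11 8) = [0, 1, 2, 12, 11, 5, 6, 7, 3, 9, 10, 8, 4, 13, 14, 15, 16]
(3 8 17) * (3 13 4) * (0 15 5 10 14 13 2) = [15, 1, 0, 8, 3, 10, 6, 7, 17, 9, 14, 11, 12, 4, 13, 5, 16, 2] = (0 15 5 10 14 13 4 3 8 17 2)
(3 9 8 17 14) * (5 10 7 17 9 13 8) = (3 13 8 9 5 10 7 17 14) = [0, 1, 2, 13, 4, 10, 6, 17, 9, 5, 7, 11, 12, 8, 3, 15, 16, 14]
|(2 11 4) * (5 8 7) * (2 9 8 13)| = 8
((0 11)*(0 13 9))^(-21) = (0 9 13 11) = [9, 1, 2, 3, 4, 5, 6, 7, 8, 13, 10, 0, 12, 11]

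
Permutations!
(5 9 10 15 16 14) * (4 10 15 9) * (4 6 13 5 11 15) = (4 10 9)(5 6 13)(11 15 16 14) = [0, 1, 2, 3, 10, 6, 13, 7, 8, 4, 9, 15, 12, 5, 11, 16, 14]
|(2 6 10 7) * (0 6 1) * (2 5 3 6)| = 15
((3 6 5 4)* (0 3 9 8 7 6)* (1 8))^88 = (1 5 8 4 7 9 6) = [0, 5, 2, 3, 7, 8, 1, 9, 4, 6]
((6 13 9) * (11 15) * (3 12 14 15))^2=(3 14 11 12 15)(6 9 13)=[0, 1, 2, 14, 4, 5, 9, 7, 8, 13, 10, 12, 15, 6, 11, 3]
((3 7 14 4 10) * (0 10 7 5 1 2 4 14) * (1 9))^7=(14)(0 4 1 5 10 7 2 9 3)=[4, 5, 9, 0, 1, 10, 6, 2, 8, 3, 7, 11, 12, 13, 14]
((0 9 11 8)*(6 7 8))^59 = [8, 1, 2, 3, 4, 5, 11, 6, 7, 0, 10, 9] = (0 8 7 6 11 9)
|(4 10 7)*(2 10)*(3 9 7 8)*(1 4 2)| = |(1 4)(2 10 8 3 9 7)| = 6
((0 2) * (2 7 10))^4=(10)=[0, 1, 2, 3, 4, 5, 6, 7, 8, 9, 10]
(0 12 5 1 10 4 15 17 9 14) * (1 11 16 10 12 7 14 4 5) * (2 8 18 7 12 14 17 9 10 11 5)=[12, 14, 8, 3, 15, 5, 6, 17, 18, 4, 2, 16, 1, 13, 0, 9, 11, 10, 7]=(0 12 1 14)(2 8 18 7 17 10)(4 15 9)(11 16)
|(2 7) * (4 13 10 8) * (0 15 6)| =12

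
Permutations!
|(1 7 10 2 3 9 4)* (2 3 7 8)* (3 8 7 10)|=|(1 7 3 9 4)(2 10 8)|=15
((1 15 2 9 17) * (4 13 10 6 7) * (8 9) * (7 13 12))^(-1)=(1 17 9 8 2 15)(4 7 12)(6 10 13)=[0, 17, 15, 3, 7, 5, 10, 12, 2, 8, 13, 11, 4, 6, 14, 1, 16, 9]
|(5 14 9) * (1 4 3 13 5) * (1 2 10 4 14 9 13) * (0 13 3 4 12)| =|(0 13 5 9 2 10 12)(1 14 3)| =21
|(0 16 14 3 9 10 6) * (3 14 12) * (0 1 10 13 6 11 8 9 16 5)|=42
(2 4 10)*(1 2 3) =[0, 2, 4, 1, 10, 5, 6, 7, 8, 9, 3] =(1 2 4 10 3)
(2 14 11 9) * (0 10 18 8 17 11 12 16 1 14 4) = (0 10 18 8 17 11 9 2 4)(1 14 12 16) = [10, 14, 4, 3, 0, 5, 6, 7, 17, 2, 18, 9, 16, 13, 12, 15, 1, 11, 8]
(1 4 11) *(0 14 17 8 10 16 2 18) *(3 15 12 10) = [14, 4, 18, 15, 11, 5, 6, 7, 3, 9, 16, 1, 10, 13, 17, 12, 2, 8, 0] = (0 14 17 8 3 15 12 10 16 2 18)(1 4 11)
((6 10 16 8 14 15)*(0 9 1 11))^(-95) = (0 9 1 11)(6 10 16 8 14 15) = [9, 11, 2, 3, 4, 5, 10, 7, 14, 1, 16, 0, 12, 13, 15, 6, 8]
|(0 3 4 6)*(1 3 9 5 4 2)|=|(0 9 5 4 6)(1 3 2)|=15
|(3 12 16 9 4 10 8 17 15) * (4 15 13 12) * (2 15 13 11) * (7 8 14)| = |(2 15 3 4 10 14 7 8 17 11)(9 13 12 16)| = 20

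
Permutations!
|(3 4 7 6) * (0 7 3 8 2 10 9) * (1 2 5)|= 18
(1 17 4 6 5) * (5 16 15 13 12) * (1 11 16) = [0, 17, 2, 3, 6, 11, 1, 7, 8, 9, 10, 16, 5, 12, 14, 13, 15, 4] = (1 17 4 6)(5 11 16 15 13 12)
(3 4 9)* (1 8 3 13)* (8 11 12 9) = [0, 11, 2, 4, 8, 5, 6, 7, 3, 13, 10, 12, 9, 1] = (1 11 12 9 13)(3 4 8)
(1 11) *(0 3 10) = (0 3 10)(1 11) = [3, 11, 2, 10, 4, 5, 6, 7, 8, 9, 0, 1]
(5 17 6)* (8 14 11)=(5 17 6)(8 14 11)=[0, 1, 2, 3, 4, 17, 5, 7, 14, 9, 10, 8, 12, 13, 11, 15, 16, 6]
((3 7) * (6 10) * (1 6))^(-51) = (10)(3 7) = [0, 1, 2, 7, 4, 5, 6, 3, 8, 9, 10]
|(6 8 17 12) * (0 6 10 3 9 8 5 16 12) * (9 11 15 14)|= |(0 6 5 16 12 10 3 11 15 14 9 8 17)|= 13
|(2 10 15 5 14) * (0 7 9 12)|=20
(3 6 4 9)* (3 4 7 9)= (3 6 7 9 4)= [0, 1, 2, 6, 3, 5, 7, 9, 8, 4]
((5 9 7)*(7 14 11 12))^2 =[0, 1, 2, 3, 4, 14, 6, 9, 8, 11, 10, 7, 5, 13, 12] =(5 14 12)(7 9 11)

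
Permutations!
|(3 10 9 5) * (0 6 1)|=12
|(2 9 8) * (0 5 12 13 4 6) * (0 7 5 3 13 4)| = |(0 3 13)(2 9 8)(4 6 7 5 12)| = 15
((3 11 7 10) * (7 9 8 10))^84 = (3 10 8 9 11) = [0, 1, 2, 10, 4, 5, 6, 7, 9, 11, 8, 3]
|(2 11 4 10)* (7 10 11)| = 6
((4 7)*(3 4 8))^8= (8)= [0, 1, 2, 3, 4, 5, 6, 7, 8]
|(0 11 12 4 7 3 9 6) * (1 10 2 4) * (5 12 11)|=11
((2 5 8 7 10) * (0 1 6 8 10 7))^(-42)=(10)(0 6)(1 8)=[6, 8, 2, 3, 4, 5, 0, 7, 1, 9, 10]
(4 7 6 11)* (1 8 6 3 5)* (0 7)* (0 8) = (0 7 3 5 1)(4 8 6 11) = [7, 0, 2, 5, 8, 1, 11, 3, 6, 9, 10, 4]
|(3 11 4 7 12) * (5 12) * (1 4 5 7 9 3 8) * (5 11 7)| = |(1 4 9 3 7 5 12 8)| = 8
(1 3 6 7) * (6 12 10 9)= (1 3 12 10 9 6 7)= [0, 3, 2, 12, 4, 5, 7, 1, 8, 6, 9, 11, 10]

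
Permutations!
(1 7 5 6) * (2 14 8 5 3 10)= (1 7 3 10 2 14 8 5 6)= [0, 7, 14, 10, 4, 6, 1, 3, 5, 9, 2, 11, 12, 13, 8]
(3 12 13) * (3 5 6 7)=(3 12 13 5 6 7)=[0, 1, 2, 12, 4, 6, 7, 3, 8, 9, 10, 11, 13, 5]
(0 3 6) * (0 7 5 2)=[3, 1, 0, 6, 4, 2, 7, 5]=(0 3 6 7 5 2)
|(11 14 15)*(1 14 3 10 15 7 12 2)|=|(1 14 7 12 2)(3 10 15 11)|=20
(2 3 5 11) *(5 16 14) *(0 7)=(0 7)(2 3 16 14 5 11)=[7, 1, 3, 16, 4, 11, 6, 0, 8, 9, 10, 2, 12, 13, 5, 15, 14]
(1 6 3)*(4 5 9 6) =(1 4 5 9 6 3) =[0, 4, 2, 1, 5, 9, 3, 7, 8, 6]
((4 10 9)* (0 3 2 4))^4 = (0 10 2)(3 9 4) = [10, 1, 0, 9, 3, 5, 6, 7, 8, 4, 2]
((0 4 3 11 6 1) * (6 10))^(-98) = (11) = [0, 1, 2, 3, 4, 5, 6, 7, 8, 9, 10, 11]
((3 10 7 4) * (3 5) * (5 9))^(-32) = (3 9 7)(4 10 5) = [0, 1, 2, 9, 10, 4, 6, 3, 8, 7, 5]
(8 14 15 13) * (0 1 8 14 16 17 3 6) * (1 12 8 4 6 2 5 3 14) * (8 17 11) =(0 12 17 14 15 13 1 4 6)(2 5 3)(8 16 11) =[12, 4, 5, 2, 6, 3, 0, 7, 16, 9, 10, 8, 17, 1, 15, 13, 11, 14]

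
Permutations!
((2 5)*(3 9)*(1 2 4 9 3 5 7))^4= (1 2 7)(4 9 5)= [0, 2, 7, 3, 9, 4, 6, 1, 8, 5]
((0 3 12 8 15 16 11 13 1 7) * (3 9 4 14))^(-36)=(0 14 8 11 7 4 12 16 1 9 3 15 13)=[14, 9, 2, 15, 12, 5, 6, 4, 11, 3, 10, 7, 16, 0, 8, 13, 1]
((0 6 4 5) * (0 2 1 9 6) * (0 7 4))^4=[2, 7, 0, 3, 9, 6, 5, 1, 8, 4]=(0 2)(1 7)(4 9)(5 6)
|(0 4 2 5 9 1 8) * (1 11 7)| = 9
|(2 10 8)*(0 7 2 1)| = 6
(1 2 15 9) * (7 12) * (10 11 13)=(1 2 15 9)(7 12)(10 11 13)=[0, 2, 15, 3, 4, 5, 6, 12, 8, 1, 11, 13, 7, 10, 14, 9]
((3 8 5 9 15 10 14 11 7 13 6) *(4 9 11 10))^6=(15)(3 6 13 7 11 5 8)=[0, 1, 2, 6, 4, 8, 13, 11, 3, 9, 10, 5, 12, 7, 14, 15]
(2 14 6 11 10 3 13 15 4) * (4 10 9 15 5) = (2 14 6 11 9 15 10 3 13 5 4) = [0, 1, 14, 13, 2, 4, 11, 7, 8, 15, 3, 9, 12, 5, 6, 10]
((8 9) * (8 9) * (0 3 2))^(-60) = [0, 1, 2, 3, 4, 5, 6, 7, 8, 9] = (9)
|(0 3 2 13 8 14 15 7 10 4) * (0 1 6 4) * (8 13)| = 24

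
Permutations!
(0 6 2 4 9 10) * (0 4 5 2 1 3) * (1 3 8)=(0 6 3)(1 8)(2 5)(4 9 10)=[6, 8, 5, 0, 9, 2, 3, 7, 1, 10, 4]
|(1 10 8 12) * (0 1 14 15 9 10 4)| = 6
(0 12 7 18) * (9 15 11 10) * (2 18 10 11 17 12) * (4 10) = (0 2 18)(4 10 9 15 17 12 7) = [2, 1, 18, 3, 10, 5, 6, 4, 8, 15, 9, 11, 7, 13, 14, 17, 16, 12, 0]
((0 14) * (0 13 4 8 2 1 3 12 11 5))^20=(0 11 3 2 4 14 5 12 1 8 13)=[11, 8, 4, 2, 14, 12, 6, 7, 13, 9, 10, 3, 1, 0, 5]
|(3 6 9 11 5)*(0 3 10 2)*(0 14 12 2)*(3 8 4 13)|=|(0 8 4 13 3 6 9 11 5 10)(2 14 12)|=30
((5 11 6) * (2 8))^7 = [0, 1, 8, 3, 4, 11, 5, 7, 2, 9, 10, 6] = (2 8)(5 11 6)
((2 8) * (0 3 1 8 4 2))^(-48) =(8) =[0, 1, 2, 3, 4, 5, 6, 7, 8]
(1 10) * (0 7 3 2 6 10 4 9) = (0 7 3 2 6 10 1 4 9) = [7, 4, 6, 2, 9, 5, 10, 3, 8, 0, 1]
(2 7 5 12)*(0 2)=(0 2 7 5 12)=[2, 1, 7, 3, 4, 12, 6, 5, 8, 9, 10, 11, 0]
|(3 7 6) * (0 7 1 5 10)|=|(0 7 6 3 1 5 10)|=7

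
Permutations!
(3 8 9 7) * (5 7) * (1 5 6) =(1 5 7 3 8 9 6) =[0, 5, 2, 8, 4, 7, 1, 3, 9, 6]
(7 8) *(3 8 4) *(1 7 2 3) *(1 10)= (1 7 4 10)(2 3 8)= [0, 7, 3, 8, 10, 5, 6, 4, 2, 9, 1]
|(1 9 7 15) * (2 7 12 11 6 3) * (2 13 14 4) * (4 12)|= 6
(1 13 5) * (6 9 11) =(1 13 5)(6 9 11) =[0, 13, 2, 3, 4, 1, 9, 7, 8, 11, 10, 6, 12, 5]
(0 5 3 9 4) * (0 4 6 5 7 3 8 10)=[7, 1, 2, 9, 4, 8, 5, 3, 10, 6, 0]=(0 7 3 9 6 5 8 10)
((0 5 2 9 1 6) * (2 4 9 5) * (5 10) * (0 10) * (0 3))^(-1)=(0 3 2)(1 9 4 5 10 6)=[3, 9, 0, 2, 5, 10, 1, 7, 8, 4, 6]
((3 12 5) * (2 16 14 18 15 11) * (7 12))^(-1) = (2 11 15 18 14 16)(3 5 12 7) = [0, 1, 11, 5, 4, 12, 6, 3, 8, 9, 10, 15, 7, 13, 16, 18, 2, 17, 14]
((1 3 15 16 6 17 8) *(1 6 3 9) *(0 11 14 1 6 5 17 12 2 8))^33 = [0, 1, 2, 3, 4, 5, 6, 7, 8, 9, 10, 11, 12, 13, 14, 15, 16, 17] = (17)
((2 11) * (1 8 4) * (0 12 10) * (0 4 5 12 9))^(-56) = [0, 10, 2, 3, 12, 1, 6, 7, 4, 9, 5, 11, 8] = (1 10 5)(4 12 8)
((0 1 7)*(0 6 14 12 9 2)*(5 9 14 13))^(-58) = [9, 2, 5, 3, 4, 6, 1, 0, 8, 13, 10, 11, 12, 7, 14] = (14)(0 9 13 7)(1 2 5 6)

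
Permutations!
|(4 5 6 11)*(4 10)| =5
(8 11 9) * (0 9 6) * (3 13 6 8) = (0 9 3 13 6)(8 11) = [9, 1, 2, 13, 4, 5, 0, 7, 11, 3, 10, 8, 12, 6]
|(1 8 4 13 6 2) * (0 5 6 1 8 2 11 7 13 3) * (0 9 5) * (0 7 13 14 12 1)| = 14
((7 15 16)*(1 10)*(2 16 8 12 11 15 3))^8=(16)=[0, 1, 2, 3, 4, 5, 6, 7, 8, 9, 10, 11, 12, 13, 14, 15, 16]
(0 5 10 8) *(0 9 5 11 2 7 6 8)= (0 11 2 7 6 8 9 5 10)= [11, 1, 7, 3, 4, 10, 8, 6, 9, 5, 0, 2]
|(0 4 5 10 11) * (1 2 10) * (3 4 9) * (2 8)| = |(0 9 3 4 5 1 8 2 10 11)| = 10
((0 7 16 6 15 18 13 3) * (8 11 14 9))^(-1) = (0 3 13 18 15 6 16 7)(8 9 14 11) = [3, 1, 2, 13, 4, 5, 16, 0, 9, 14, 10, 8, 12, 18, 11, 6, 7, 17, 15]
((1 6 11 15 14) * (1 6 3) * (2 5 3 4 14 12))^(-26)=(1 11 5 14 12)(2 4 15 3 6)=[0, 11, 4, 6, 15, 14, 2, 7, 8, 9, 10, 5, 1, 13, 12, 3]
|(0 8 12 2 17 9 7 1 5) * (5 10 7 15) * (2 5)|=12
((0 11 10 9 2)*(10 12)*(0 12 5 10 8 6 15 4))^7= (0 8 10 4 12 5 15 2 11 6 9)= [8, 1, 11, 3, 12, 15, 9, 7, 10, 0, 4, 6, 5, 13, 14, 2]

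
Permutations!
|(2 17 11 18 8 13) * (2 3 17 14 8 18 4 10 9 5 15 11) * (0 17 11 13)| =40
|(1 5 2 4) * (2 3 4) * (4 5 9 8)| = |(1 9 8 4)(3 5)| = 4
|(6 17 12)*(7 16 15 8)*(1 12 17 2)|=4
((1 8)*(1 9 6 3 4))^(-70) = (1 9 3)(4 8 6) = [0, 9, 2, 1, 8, 5, 4, 7, 6, 3]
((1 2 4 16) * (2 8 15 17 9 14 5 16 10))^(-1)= [0, 16, 10, 3, 2, 14, 6, 7, 1, 17, 4, 11, 12, 13, 9, 8, 5, 15]= (1 16 5 14 9 17 15 8)(2 10 4)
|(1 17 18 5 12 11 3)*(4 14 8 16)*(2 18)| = |(1 17 2 18 5 12 11 3)(4 14 8 16)| = 8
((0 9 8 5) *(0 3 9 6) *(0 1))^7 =(0 6 1)(3 5 8 9) =[6, 0, 2, 5, 4, 8, 1, 7, 9, 3]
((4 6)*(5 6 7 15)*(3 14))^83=(3 14)(4 5 7 6 15)=[0, 1, 2, 14, 5, 7, 15, 6, 8, 9, 10, 11, 12, 13, 3, 4]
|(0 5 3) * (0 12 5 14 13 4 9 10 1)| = 21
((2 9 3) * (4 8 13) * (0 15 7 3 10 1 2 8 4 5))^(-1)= (0 5 13 8 3 7 15)(1 10 9 2)= [5, 10, 1, 7, 4, 13, 6, 15, 3, 2, 9, 11, 12, 8, 14, 0]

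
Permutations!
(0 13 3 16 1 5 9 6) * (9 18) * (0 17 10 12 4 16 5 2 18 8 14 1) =(0 13 3 5 8 14 1 2 18 9 6 17 10 12 4 16) =[13, 2, 18, 5, 16, 8, 17, 7, 14, 6, 12, 11, 4, 3, 1, 15, 0, 10, 9]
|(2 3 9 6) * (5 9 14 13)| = |(2 3 14 13 5 9 6)| = 7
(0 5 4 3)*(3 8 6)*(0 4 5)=(3 4 8 6)=[0, 1, 2, 4, 8, 5, 3, 7, 6]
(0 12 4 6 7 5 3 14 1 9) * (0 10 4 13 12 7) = [7, 9, 2, 14, 6, 3, 0, 5, 8, 10, 4, 11, 13, 12, 1] = (0 7 5 3 14 1 9 10 4 6)(12 13)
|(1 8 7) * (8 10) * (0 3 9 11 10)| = |(0 3 9 11 10 8 7 1)| = 8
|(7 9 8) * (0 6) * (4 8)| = 4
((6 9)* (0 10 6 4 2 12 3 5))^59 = [2, 1, 10, 9, 0, 4, 3, 7, 8, 5, 12, 11, 6] = (0 2 10 12 6 3 9 5 4)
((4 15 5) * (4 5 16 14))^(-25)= (4 14 16 15)= [0, 1, 2, 3, 14, 5, 6, 7, 8, 9, 10, 11, 12, 13, 16, 4, 15]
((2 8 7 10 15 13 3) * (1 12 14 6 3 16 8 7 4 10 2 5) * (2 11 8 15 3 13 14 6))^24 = (1 11 13 10 14)(2 12 8 16 3)(4 15 5 7 6) = [0, 11, 12, 2, 15, 7, 4, 6, 16, 9, 14, 13, 8, 10, 1, 5, 3]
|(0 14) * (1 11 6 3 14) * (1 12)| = |(0 12 1 11 6 3 14)| = 7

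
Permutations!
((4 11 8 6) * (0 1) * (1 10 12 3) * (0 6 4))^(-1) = (0 6 1 3 12 10)(4 8 11) = [6, 3, 2, 12, 8, 5, 1, 7, 11, 9, 0, 4, 10]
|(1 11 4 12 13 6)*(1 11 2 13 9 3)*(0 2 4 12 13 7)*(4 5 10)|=|(0 2 7)(1 5 10 4 13 6 11 12 9 3)|=30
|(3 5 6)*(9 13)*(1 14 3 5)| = |(1 14 3)(5 6)(9 13)| = 6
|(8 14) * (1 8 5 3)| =|(1 8 14 5 3)| =5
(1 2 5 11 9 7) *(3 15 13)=(1 2 5 11 9 7)(3 15 13)=[0, 2, 5, 15, 4, 11, 6, 1, 8, 7, 10, 9, 12, 3, 14, 13]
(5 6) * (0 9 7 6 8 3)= [9, 1, 2, 0, 4, 8, 5, 6, 3, 7]= (0 9 7 6 5 8 3)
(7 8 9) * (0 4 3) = (0 4 3)(7 8 9) = [4, 1, 2, 0, 3, 5, 6, 8, 9, 7]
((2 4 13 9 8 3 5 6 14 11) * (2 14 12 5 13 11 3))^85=(2 13 11 8 3 4 9 14)(5 6 12)=[0, 1, 13, 4, 9, 6, 12, 7, 3, 14, 10, 8, 5, 11, 2]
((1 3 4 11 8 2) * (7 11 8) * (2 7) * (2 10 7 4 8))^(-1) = (1 2 4 8 3)(7 10 11) = [0, 2, 4, 1, 8, 5, 6, 10, 3, 9, 11, 7]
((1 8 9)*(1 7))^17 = (1 8 9 7) = [0, 8, 2, 3, 4, 5, 6, 1, 9, 7]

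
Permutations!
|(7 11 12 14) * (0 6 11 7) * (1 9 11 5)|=|(0 6 5 1 9 11 12 14)|=8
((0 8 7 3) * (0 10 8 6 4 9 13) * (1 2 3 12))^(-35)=(13)=[0, 1, 2, 3, 4, 5, 6, 7, 8, 9, 10, 11, 12, 13]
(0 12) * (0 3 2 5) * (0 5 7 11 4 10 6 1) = (0 12 3 2 7 11 4 10 6 1) = [12, 0, 7, 2, 10, 5, 1, 11, 8, 9, 6, 4, 3]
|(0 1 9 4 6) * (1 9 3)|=4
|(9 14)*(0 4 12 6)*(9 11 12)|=7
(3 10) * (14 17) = (3 10)(14 17) = [0, 1, 2, 10, 4, 5, 6, 7, 8, 9, 3, 11, 12, 13, 17, 15, 16, 14]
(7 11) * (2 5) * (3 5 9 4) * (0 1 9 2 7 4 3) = [1, 9, 2, 5, 0, 7, 6, 11, 8, 3, 10, 4] = (0 1 9 3 5 7 11 4)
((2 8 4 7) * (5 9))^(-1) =[0, 1, 7, 3, 8, 9, 6, 4, 2, 5] =(2 7 4 8)(5 9)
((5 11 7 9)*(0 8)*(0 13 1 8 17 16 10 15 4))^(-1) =(0 4 15 10 16 17)(1 13 8)(5 9 7 11) =[4, 13, 2, 3, 15, 9, 6, 11, 1, 7, 16, 5, 12, 8, 14, 10, 17, 0]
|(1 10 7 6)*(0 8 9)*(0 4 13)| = |(0 8 9 4 13)(1 10 7 6)| = 20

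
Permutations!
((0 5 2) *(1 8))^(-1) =[2, 8, 5, 3, 4, 0, 6, 7, 1] =(0 2 5)(1 8)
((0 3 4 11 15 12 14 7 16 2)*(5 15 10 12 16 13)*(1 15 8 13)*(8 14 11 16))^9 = (0 2 16 4 3)(1 8 5 7 15 13 14) = [2, 8, 16, 0, 3, 7, 6, 15, 5, 9, 10, 11, 12, 14, 1, 13, 4]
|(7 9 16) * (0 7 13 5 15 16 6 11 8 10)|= |(0 7 9 6 11 8 10)(5 15 16 13)|= 28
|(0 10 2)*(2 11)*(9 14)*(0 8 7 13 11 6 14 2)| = 10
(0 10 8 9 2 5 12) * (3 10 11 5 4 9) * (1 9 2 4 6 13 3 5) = (0 11 1 9 4 2 6 13 3 10 8 5 12) = [11, 9, 6, 10, 2, 12, 13, 7, 5, 4, 8, 1, 0, 3]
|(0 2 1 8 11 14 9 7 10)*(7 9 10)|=7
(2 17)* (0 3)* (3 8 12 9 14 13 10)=[8, 1, 17, 0, 4, 5, 6, 7, 12, 14, 3, 11, 9, 10, 13, 15, 16, 2]=(0 8 12 9 14 13 10 3)(2 17)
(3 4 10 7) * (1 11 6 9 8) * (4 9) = [0, 11, 2, 9, 10, 5, 4, 3, 1, 8, 7, 6] = (1 11 6 4 10 7 3 9 8)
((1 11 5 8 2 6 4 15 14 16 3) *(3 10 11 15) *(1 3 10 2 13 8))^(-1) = (1 5 11 10 4 6 2 16 14 15)(8 13) = [0, 5, 16, 3, 6, 11, 2, 7, 13, 9, 4, 10, 12, 8, 15, 1, 14]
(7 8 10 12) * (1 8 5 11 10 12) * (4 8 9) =(1 9 4 8 12 7 5 11 10) =[0, 9, 2, 3, 8, 11, 6, 5, 12, 4, 1, 10, 7]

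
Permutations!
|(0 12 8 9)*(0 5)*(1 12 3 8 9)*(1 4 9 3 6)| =9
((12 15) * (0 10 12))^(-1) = [15, 1, 2, 3, 4, 5, 6, 7, 8, 9, 0, 11, 10, 13, 14, 12] = (0 15 12 10)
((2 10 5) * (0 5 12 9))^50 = [2, 1, 12, 3, 4, 10, 6, 7, 8, 5, 9, 11, 0] = (0 2 12)(5 10 9)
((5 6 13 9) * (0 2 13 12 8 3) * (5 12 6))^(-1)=(0 3 8 12 9 13 2)=[3, 1, 0, 8, 4, 5, 6, 7, 12, 13, 10, 11, 9, 2]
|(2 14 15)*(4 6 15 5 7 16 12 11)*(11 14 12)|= |(2 12 14 5 7 16 11 4 6 15)|= 10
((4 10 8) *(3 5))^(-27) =(10)(3 5) =[0, 1, 2, 5, 4, 3, 6, 7, 8, 9, 10]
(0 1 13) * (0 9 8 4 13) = (0 1)(4 13 9 8) = [1, 0, 2, 3, 13, 5, 6, 7, 4, 8, 10, 11, 12, 9]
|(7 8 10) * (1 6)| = 6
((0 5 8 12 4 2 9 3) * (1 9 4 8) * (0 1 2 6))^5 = (1 3 9)(8 12) = [0, 3, 2, 9, 4, 5, 6, 7, 12, 1, 10, 11, 8]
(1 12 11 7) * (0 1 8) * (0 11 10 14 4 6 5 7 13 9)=(0 1 12 10 14 4 6 5 7 8 11 13 9)=[1, 12, 2, 3, 6, 7, 5, 8, 11, 0, 14, 13, 10, 9, 4]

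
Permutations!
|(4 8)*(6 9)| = 2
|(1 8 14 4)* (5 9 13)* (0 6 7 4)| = |(0 6 7 4 1 8 14)(5 9 13)| = 21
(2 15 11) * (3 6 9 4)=[0, 1, 15, 6, 3, 5, 9, 7, 8, 4, 10, 2, 12, 13, 14, 11]=(2 15 11)(3 6 9 4)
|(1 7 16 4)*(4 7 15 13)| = |(1 15 13 4)(7 16)| = 4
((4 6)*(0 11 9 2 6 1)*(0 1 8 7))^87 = [7, 1, 9, 3, 6, 5, 2, 8, 4, 11, 10, 0] = (0 7 8 4 6 2 9 11)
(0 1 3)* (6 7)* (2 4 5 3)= (0 1 2 4 5 3)(6 7)= [1, 2, 4, 0, 5, 3, 7, 6]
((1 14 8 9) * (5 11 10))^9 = [0, 14, 2, 3, 4, 5, 6, 7, 9, 1, 10, 11, 12, 13, 8] = (1 14 8 9)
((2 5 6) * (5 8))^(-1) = (2 6 5 8) = [0, 1, 6, 3, 4, 8, 5, 7, 2]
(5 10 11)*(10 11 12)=(5 11)(10 12)=[0, 1, 2, 3, 4, 11, 6, 7, 8, 9, 12, 5, 10]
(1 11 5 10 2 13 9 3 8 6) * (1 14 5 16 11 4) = (1 4)(2 13 9 3 8 6 14 5 10)(11 16) = [0, 4, 13, 8, 1, 10, 14, 7, 6, 3, 2, 16, 12, 9, 5, 15, 11]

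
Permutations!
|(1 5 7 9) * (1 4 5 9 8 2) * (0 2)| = 8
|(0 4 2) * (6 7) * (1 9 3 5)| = 12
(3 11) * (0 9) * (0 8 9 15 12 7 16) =(0 15 12 7 16)(3 11)(8 9) =[15, 1, 2, 11, 4, 5, 6, 16, 9, 8, 10, 3, 7, 13, 14, 12, 0]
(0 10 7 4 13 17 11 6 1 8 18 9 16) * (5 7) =[10, 8, 2, 3, 13, 7, 1, 4, 18, 16, 5, 6, 12, 17, 14, 15, 0, 11, 9] =(0 10 5 7 4 13 17 11 6 1 8 18 9 16)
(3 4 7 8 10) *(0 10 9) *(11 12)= (0 10 3 4 7 8 9)(11 12)= [10, 1, 2, 4, 7, 5, 6, 8, 9, 0, 3, 12, 11]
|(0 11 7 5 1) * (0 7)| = |(0 11)(1 7 5)| = 6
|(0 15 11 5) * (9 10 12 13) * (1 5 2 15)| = |(0 1 5)(2 15 11)(9 10 12 13)| = 12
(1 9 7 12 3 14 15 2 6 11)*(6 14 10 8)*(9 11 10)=(1 11)(2 14 15)(3 9 7 12)(6 10 8)=[0, 11, 14, 9, 4, 5, 10, 12, 6, 7, 8, 1, 3, 13, 15, 2]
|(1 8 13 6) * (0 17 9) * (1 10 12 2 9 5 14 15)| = |(0 17 5 14 15 1 8 13 6 10 12 2 9)| = 13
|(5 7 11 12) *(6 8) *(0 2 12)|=6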